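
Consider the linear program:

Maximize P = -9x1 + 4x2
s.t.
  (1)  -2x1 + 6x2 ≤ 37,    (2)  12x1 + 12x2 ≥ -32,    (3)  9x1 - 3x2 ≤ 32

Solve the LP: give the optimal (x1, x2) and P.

x1 = -53/8, x2 = 95/24, maximum P = 1811/24

Corner points and P = -9x1 + 4x2:
  (-53/8, 95/24) → P = 1811/24
  (101/16, 397/48) → P = -1139/48
  (2, -14/3) → P = -110/3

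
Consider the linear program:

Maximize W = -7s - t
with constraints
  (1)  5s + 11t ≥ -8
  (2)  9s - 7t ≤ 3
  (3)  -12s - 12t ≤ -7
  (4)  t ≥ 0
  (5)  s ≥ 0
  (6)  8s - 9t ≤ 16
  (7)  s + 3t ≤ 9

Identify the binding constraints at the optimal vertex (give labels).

Extreme points and W = -7s - t:
  (85/192, 9/64) → W = -311/96
  (36/17, 39/17) → W = -291/17
  (0, 7/12) → W = -7/12
  (0, 3) → W = -3

The maximum is at (0, 7/12). Substituting into each constraint, equality holds for (3) and (5); the remaining constraints have slack.

(3) and (5)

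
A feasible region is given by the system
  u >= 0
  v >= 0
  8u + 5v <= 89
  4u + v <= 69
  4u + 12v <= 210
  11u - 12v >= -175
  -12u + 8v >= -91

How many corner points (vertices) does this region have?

5

The feasible vertices (each the meet of two boundaries and inside every other half-plane) are:
  (0, 0)
  (0, 175/12)
  (91/12, 0)
  (193/151, 2379/151)
  (1167/124, 85/31)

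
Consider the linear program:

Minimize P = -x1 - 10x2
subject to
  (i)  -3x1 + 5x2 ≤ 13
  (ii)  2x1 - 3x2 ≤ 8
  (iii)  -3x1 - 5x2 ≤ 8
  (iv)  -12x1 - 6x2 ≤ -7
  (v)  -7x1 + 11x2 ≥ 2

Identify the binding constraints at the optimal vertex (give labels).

(i) and (v)

Feasible corners and P = -x1 - 10x2:
  (-43/78, 59/26) → P = -1727/78
  (133/2, 85/2) → P = -983/2
  (65/174, 73/174) → P = -265/58

The minimum is at (133/2, 85/2). Substituting into each constraint, equality holds for (i) and (v); the remaining constraints have slack.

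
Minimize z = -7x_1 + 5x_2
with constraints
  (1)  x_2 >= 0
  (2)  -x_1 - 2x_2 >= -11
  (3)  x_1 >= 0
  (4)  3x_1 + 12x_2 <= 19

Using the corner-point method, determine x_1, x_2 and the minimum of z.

Extreme points and z = -7x_1 + 5x_2:
  (0, 0) → z = 0
  (19/3, 0) → z = -133/3
  (0, 19/12) → z = 95/12

The optimum lies where x_2 = 0 and 3x_1 + 12x_2 = 19.
Solving simultaneously gives x_1 = 19/3, x_2 = 0.

x_1 = 19/3, x_2 = 0, minimum z = -133/3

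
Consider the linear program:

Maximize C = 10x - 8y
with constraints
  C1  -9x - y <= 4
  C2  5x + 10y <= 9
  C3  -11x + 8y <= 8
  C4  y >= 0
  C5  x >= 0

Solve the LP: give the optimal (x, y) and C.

The optimum lies where 5x + 10y = 9 and y = 0.
Solving simultaneously gives x = 9/5, y = 0.

x = 9/5, y = 0, maximum C = 18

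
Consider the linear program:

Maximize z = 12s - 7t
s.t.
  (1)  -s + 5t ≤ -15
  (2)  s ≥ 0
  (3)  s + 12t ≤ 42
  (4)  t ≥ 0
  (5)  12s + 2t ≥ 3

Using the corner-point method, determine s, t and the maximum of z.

Feasible corners and z = 12s - 7t:
  (390/17, 27/17) → z = 4491/17
  (15, 0) → z = 180
  (42, 0) → z = 504

s = 42, t = 0, maximum z = 504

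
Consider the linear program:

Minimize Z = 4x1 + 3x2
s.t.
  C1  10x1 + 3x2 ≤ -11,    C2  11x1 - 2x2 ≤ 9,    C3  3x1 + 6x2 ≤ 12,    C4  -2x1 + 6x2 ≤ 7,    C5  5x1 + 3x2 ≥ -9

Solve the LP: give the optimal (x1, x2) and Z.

x1 = -2/5, x2 = -7/3, minimum Z = -43/5

Vertices and Z = 4x1 + 3x2:
  (-29/22, 8/11) → Z = -34/11
  (-2/5, -7/3) → Z = -43/5
  (-25/12, 17/36) → Z = -83/12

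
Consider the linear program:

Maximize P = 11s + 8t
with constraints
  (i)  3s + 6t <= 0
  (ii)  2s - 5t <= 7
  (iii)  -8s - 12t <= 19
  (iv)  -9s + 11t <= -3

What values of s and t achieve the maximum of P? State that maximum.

s = 14/9, t = -7/9, maximum P = 98/9

Corner points and P = 11s + 8t:
  (14/9, -7/9) → P = 98/9
  (6/29, -3/29) → P = 42/29
  (-11/64, -47/32) → P = -873/64
  (-173/196, -195/196) → P = -3463/196

The binding constraints are 3s + 6t = 0 and 2s - 5t = 7.
Solving simultaneously gives s = 14/9, t = -7/9.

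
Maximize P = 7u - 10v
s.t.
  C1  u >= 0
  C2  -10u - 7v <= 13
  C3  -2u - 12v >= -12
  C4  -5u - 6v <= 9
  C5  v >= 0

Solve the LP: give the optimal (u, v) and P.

u = 6, v = 0, maximum P = 42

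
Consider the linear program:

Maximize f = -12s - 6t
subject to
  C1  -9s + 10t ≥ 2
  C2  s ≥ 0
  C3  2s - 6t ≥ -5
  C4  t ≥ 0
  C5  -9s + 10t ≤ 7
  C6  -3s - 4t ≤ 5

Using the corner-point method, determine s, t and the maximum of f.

s = 0, t = 1/5, maximum f = -6/5

Corner points and f = -12s - 6t:
  (0, 1/5) → f = -6/5
  (19/17, 41/34) → f = -351/17
  (0, 7/10) → f = -21/5
  (4/17, 31/34) → f = -141/17

The binding constraints are -9s + 10t = 2 and s = 0.
Solving simultaneously gives s = 0, t = 1/5.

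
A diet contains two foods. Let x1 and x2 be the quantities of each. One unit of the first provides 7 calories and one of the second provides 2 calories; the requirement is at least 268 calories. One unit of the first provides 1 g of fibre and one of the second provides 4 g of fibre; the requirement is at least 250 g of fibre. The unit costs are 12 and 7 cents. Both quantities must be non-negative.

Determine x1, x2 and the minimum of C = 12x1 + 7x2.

x1 = 22, x2 = 57, minimum C = 663

Extreme points and C = 12x1 + 7x2:
  (0, 134) → C = 938
  (250, 0) → C = 3000
  (22, 57) → C = 663
The feasible region is unbounded (it extends along (0, 1), (1, 0)), but C strictly increases along every unbounded feasible direction, so there is no improving ray and the minimum is attained at a vertex.

The optimum lies where 7x1 + 2x2 = 268 and x1 + 4x2 = 250.
Solving simultaneously gives x1 = 22, x2 = 57.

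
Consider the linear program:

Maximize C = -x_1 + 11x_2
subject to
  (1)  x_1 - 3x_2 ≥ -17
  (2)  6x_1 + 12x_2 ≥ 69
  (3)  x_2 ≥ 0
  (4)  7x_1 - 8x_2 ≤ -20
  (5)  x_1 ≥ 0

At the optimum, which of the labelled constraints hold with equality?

(1) and (4)

Corner points and C = -x_1 + 11x_2:
  (1/10, 57/10) → C = 313/5
  (76/13, 99/13) → C = 1013/13
  (26/11, 201/44) → C = 2107/44

The maximum is at (76/13, 99/13). Substituting into each constraint, equality holds for (1) and (4); the remaining constraints have slack.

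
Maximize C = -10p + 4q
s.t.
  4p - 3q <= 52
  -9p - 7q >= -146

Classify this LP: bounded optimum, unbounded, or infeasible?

From the feasible point (802/55, 116/55), moving in the direction (-7, 9) keeps every constraint satisfied while C increases without bound.

unbounded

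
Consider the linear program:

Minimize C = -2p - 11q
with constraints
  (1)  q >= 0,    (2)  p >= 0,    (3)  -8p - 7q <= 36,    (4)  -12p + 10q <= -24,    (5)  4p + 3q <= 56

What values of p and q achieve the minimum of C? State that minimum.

p = 158/19, q = 144/19, minimum C = -100

The optimum lies where -12p + 10q = -24 and 4p + 3q = 56.
Solving simultaneously gives p = 158/19, q = 144/19.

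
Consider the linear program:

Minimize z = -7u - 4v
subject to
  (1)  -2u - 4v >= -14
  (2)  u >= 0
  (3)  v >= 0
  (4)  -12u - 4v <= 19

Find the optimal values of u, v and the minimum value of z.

Feasible corners and z = -7u - 4v:
  (0, 7/2) → z = -14
  (7, 0) → z = -49
  (0, 0) → z = 0

At the optimal vertex, -2u - 4v = -14 and v = 0.
Solving simultaneously gives u = 7, v = 0.

u = 7, v = 0, minimum z = -49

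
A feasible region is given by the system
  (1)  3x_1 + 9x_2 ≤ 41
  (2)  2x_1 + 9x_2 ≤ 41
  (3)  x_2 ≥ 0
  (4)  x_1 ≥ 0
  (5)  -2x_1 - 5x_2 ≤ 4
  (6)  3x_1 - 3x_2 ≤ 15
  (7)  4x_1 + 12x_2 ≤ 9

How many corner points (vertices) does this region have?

Intersecting each pair of boundary lines and keeping only the points that satisfy every inequality leaves:
  (0, 0)
  (9/4, 0)
  (0, 3/4)

3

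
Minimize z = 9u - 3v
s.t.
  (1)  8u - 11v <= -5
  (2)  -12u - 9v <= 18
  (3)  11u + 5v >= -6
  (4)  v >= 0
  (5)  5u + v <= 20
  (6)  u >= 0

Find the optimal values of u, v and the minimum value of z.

u = 0, v = 20, minimum z = -60

Vertices and z = 9u - 3v:
  (215/63, 185/63) → z = 460/21
  (0, 5/11) → z = -15/11
  (0, 20) → z = -60

The optimum lies where 5u + v = 20 and u = 0.
Solving simultaneously gives u = 0, v = 20.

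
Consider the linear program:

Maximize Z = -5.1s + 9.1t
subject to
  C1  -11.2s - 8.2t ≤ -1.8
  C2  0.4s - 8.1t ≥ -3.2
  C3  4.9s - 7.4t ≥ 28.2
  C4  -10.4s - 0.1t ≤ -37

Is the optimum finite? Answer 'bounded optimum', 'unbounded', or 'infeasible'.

Feasible corners and Z = -5.1s + 9.1t:
  (15161/4208, -2473/526) → Z = -514711/8416
  (25210/3673, 2696/3673) → Z = -520187/18365
  (27662/7745, -11198/7745) → Z = -242978/7745
The feasible region has finitely many vertices and no improving ray; the maximum is -520187/18365 at (25210/3673, 2696/3673).

bounded optimum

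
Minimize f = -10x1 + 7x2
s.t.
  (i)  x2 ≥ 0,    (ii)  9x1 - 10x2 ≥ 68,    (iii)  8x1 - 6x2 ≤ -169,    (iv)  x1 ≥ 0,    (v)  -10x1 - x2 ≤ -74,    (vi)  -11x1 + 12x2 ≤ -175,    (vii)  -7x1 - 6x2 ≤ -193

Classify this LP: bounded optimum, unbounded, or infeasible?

The boundaries x2 = 0 and -7x1 - 6x2 = -193 meet at (193/7, 0), but that point violates 8x1 - 6x2 ≤ -169. Every candidate vertex is excluded by some other constraint, so the feasible region is empty.

infeasible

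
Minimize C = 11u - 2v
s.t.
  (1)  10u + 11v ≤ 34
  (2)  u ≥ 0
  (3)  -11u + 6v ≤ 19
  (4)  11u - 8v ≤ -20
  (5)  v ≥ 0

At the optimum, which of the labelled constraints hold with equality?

(1) and (2)

Corner points and C = 11u - 2v:
  (0, 34/11) → C = -68/11
  (52/201, 574/201) → C = -192/67
  (0, 5/2) → C = -5

The minimum is at (0, 34/11). Substituting into each constraint, equality holds for (1) and (2); the remaining constraints have slack.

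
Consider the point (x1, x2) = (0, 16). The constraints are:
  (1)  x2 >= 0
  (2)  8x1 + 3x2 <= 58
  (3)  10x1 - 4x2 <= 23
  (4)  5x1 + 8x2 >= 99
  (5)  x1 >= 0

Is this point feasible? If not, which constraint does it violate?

(1): 16 ≥ 0 ✓
(2): 48 ≤ 58 ✓
(3): -64 ≤ 23 ✓
(4): 128 ≥ 99 ✓
(5): 0 ≥ 0 ✓

feasible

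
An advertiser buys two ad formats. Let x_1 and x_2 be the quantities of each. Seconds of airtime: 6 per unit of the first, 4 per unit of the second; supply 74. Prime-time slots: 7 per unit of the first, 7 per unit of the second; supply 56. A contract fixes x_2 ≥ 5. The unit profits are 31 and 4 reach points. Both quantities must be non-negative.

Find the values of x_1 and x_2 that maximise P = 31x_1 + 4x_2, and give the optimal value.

Vertices and P = 31x_1 + 4x_2:
  (0, 8) → P = 32
  (0, 5) → P = 20
  (3, 5) → P = 113

The binding constraints are 7x_1 + 7x_2 = 56 and x_2 = 5.
Solving simultaneously gives x_1 = 3, x_2 = 5.

x_1 = 3, x_2 = 5, maximum P = 113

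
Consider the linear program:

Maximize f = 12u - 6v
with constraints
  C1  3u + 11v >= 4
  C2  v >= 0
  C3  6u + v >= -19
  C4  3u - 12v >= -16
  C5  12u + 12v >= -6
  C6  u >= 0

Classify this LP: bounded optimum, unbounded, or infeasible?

From the feasible point (4/3, 0), moving in the direction (12, 3) keeps every constraint satisfied while f increases without bound.

unbounded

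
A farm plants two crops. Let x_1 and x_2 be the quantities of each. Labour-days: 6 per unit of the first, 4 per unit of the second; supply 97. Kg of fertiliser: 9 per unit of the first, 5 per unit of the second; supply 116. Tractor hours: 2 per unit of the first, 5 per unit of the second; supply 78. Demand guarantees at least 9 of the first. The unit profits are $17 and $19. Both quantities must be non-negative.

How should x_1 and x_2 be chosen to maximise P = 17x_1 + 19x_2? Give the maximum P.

Extreme points and P = 17x_1 + 19x_2:
  (116/9, 0) → P = 1972/9
  (9, 0) → P = 153
  (9, 7) → P = 286

x_1 = 9, x_2 = 7, maximum P = 286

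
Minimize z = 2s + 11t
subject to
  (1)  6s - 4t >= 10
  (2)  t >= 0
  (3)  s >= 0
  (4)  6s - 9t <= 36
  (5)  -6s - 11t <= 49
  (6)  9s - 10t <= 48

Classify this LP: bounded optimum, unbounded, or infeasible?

bounded optimum

Corner points and z = 2s + 11t:
  (5/3, 0) → z = 10/3
  (16/3, 0) → z = 32/3
The feasible region has finitely many vertices and no improving ray; the minimum is 10/3 at (5/3, 0).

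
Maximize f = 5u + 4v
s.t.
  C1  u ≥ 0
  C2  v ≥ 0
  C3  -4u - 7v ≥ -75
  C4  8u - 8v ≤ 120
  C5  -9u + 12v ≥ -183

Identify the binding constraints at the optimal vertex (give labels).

Feasible corners and f = 5u + 4v:
  (0, 0) → f = 0
  (0, 75/7) → f = 300/7
  (15, 0) → f = 75
  (180/11, 15/11) → f = 960/11

The maximum is at (180/11, 15/11). Substituting into each constraint, equality holds for C3 and C4; the remaining constraints have slack.

C3 and C4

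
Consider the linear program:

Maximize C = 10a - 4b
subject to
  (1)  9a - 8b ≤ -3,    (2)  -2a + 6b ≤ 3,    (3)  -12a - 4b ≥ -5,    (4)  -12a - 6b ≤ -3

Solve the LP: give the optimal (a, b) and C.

a = 3/19, b = 21/38, maximum C = -12/19

Corner points and C = 10a - 4b:
  (3/19, 21/38) → C = -12/19
  (1/25, 21/50) → C = -32/25
  (0, 1/2) → C = -2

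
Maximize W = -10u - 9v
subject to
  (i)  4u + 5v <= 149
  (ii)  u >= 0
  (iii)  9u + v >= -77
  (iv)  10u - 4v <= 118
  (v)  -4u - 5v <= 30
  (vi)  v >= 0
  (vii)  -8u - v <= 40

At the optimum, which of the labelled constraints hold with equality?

(ii) and (vi)

Corner points and W = -10u - 9v:
  (0, 149/5) → W = -1341/5
  (593/33, 509/33) → W = -10511/33
  (0, 0) → W = 0
  (59/5, 0) → W = -118

The maximum is at (0, 0). Substituting into each constraint, equality holds for (ii) and (vi); the remaining constraints have slack.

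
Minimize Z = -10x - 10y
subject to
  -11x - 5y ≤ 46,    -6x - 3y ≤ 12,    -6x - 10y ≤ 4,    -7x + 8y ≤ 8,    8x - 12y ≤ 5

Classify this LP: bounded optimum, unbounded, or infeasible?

From the feasible point (-56/59, 10/59), moving in the direction (8, 7) keeps every constraint satisfied while Z decreases without bound.

unbounded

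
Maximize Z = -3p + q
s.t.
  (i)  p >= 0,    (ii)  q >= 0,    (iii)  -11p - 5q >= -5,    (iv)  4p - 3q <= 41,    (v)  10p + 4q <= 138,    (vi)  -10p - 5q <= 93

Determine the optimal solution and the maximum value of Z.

p = 0, q = 1, maximum Z = 1

The optimum lies where p = 0 and -11p - 5q = -5.
Solving simultaneously gives p = 0, q = 1.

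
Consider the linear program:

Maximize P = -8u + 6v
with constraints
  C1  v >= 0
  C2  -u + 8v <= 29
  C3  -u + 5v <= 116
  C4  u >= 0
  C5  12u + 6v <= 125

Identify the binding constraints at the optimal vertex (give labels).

C2 and C4

Extreme points and P = -8u + 6v:
  (0, 0) → P = 0
  (125/12, 0) → P = -250/3
  (0, 29/8) → P = 87/4
  (413/51, 473/102) → P = -1885/51

The maximum is at (0, 29/8). Substituting into each constraint, equality holds for C2 and C4; the remaining constraints have slack.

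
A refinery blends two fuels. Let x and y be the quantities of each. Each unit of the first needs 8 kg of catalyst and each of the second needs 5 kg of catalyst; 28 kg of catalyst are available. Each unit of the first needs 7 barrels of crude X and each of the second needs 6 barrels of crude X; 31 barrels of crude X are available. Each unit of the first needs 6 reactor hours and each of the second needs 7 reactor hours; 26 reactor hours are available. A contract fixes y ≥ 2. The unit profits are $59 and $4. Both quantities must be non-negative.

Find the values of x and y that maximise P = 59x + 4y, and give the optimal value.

Corner points and P = 59x + 4y:
  (0, 26/7) → P = 104/7
  (0, 2) → P = 8
  (2, 2) → P = 126

The binding constraints are 6x + 7y = 26 and y = 2.
Solving simultaneously gives x = 2, y = 2.

x = 2, y = 2, maximum P = 126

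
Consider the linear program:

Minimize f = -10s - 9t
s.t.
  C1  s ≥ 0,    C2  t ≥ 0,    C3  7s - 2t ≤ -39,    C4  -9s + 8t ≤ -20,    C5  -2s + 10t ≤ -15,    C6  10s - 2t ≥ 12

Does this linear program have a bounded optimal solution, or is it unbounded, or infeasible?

The boundaries t = 0 and -2s + 10t = -15 meet at (15/2, 0), but that point violates 7s - 2t ≤ -39. Every candidate vertex is excluded by some other constraint, so the feasible region is empty.

infeasible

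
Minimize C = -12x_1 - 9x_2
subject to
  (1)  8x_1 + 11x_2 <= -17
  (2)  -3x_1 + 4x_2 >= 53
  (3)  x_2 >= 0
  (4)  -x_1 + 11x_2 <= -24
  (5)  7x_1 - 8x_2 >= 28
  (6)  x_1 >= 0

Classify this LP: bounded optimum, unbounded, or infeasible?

infeasible

The boundaries 7x_1 - 8x_2 = 28 and x_1 = 0 meet at (0, -7/2), but that point violates -3x_1 + 4x_2 ≥ 53. Every candidate vertex is excluded by some other constraint, so the feasible region is empty.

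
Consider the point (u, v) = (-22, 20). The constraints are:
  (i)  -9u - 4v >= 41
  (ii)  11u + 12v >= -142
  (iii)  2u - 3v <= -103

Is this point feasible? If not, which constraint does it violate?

(i): 118 ≥ 41 ✓
(ii): -2 ≥ -142 ✓
(iii): -104 ≤ -103 ✓

feasible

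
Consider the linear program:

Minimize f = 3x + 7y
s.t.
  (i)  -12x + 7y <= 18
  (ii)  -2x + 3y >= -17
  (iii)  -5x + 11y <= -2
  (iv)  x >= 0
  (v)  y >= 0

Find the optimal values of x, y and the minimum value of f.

Corner points and f = 3x + 7y:
  (181/7, 81/7) → f = 1110/7
  (17/2, 0) → f = 51/2
  (2/5, 0) → f = 6/5

x = 2/5, y = 0, minimum f = 6/5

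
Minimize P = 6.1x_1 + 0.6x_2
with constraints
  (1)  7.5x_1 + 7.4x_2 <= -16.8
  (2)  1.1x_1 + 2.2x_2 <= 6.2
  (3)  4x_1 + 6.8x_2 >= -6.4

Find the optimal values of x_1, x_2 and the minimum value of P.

The optimum lies where 1.1x_1 + 2.2x_2 = 6.2 and 4x_1 + 6.8x_2 = -6.4.
Solving simultaneously gives x_1 = -1406/33, x_2 = 796/33.

x_1 = -1406/33, x_2 = 796/33, minimum P = -8099/33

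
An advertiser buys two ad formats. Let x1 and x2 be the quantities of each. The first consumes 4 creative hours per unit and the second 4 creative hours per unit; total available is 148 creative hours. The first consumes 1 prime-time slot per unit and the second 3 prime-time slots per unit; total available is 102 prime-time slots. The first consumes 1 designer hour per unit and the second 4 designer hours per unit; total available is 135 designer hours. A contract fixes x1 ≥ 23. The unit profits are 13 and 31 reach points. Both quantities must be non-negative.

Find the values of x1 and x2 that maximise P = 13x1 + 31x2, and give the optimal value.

Feasible corners and P = 13x1 + 31x2:
  (37, 0) → P = 481
  (23, 0) → P = 299
  (23, 14) → P = 733

At the optimal vertex, 4x1 + 4x2 = 148 and x1 = 23.
Solving simultaneously gives x1 = 23, x2 = 14.

x1 = 23, x2 = 14, maximum P = 733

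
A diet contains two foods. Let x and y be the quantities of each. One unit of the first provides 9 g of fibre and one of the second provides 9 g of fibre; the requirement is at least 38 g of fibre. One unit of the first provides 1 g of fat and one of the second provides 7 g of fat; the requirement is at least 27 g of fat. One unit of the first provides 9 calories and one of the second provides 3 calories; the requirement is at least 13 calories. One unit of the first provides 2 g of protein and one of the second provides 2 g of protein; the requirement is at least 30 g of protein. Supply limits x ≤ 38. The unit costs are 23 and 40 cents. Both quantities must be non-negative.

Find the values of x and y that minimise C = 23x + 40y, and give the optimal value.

x = 13, y = 2, minimum C = 379

Vertices and C = 23x + 40y:
  (0, 15) → C = 600
  (27, 0) → C = 621
  (38, 0) → C = 874
  (13, 2) → C = 379
The feasible region is unbounded (it extends along (0, 1)), but C strictly increases along every unbounded feasible direction, so there is no improving ray and the minimum is attained at a vertex.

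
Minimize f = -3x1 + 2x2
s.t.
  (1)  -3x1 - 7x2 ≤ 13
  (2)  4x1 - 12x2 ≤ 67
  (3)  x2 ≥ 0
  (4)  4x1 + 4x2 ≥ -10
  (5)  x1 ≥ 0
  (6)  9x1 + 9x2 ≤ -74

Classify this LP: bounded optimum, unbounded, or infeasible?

infeasible

Constraints 4x1 + 4x2 ≥ -10 and 9x1 + 9x2 ≤ -74 have parallel boundaries but demand opposite sides — no point can satisfy both, so the region is empty.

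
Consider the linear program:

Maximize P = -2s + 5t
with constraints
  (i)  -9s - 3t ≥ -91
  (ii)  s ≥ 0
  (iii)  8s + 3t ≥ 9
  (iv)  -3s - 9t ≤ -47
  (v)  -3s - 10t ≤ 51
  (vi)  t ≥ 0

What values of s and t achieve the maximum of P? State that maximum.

s = 0, t = 91/3, maximum P = 455/3

Vertices and P = -2s + 5t:
  (0, 91/3) → P = 455/3
  (113/12, 25/12) → P = -101/12
  (0, 47/9) → P = 235/9

The binding constraints are -9s - 3t = -91 and s = 0.
Solving simultaneously gives s = 0, t = 91/3.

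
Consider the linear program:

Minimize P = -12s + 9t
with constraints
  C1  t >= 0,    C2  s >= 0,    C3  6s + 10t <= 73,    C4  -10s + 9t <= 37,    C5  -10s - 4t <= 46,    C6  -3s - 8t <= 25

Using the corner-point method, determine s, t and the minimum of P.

s = 73/6, t = 0, minimum P = -146

Feasible corners and P = -12s + 9t:
  (0, 0) → P = 0
  (73/6, 0) → P = -146
  (0, 37/9) → P = 37
  (41/22, 68/11) → P = 366/11

The binding constraints are t = 0 and 6s + 10t = 73.
Solving simultaneously gives s = 73/6, t = 0.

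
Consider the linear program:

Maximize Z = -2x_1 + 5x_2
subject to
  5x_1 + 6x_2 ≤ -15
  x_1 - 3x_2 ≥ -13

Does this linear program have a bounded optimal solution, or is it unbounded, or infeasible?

unbounded

From the feasible point (-41/7, 50/21), moving in the direction (-3, -1) keeps every constraint satisfied while Z increases without bound.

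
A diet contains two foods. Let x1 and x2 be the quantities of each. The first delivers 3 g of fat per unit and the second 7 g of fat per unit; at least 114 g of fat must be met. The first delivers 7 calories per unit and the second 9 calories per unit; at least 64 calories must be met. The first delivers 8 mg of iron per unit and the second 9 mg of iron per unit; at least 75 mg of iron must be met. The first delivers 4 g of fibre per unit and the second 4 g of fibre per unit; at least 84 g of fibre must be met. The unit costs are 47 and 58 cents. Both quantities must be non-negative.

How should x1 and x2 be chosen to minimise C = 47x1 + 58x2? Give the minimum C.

Corner points and C = 47x1 + 58x2:
  (0, 21) → C = 1218
  (38, 0) → C = 1786
  (33/4, 51/4) → C = 4509/4
The feasible region is unbounded (it extends along (0, 1), (1, 0)), but C strictly increases along every unbounded feasible direction, so there is no improving ray and the minimum is attained at a vertex.

The binding constraints are 3x1 + 7x2 = 114 and 4x1 + 4x2 = 84.
Solving simultaneously gives x1 = 33/4, x2 = 51/4.

x1 = 33/4, x2 = 51/4, minimum C = 4509/4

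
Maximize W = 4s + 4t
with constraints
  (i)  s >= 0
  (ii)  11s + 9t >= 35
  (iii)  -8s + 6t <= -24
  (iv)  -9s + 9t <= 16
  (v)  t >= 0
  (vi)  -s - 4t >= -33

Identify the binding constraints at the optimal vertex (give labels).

(v) and (vi)

Extreme points and W = 4s + 4t:
  (71/23, 8/69) → W = 884/69
  (35/11, 0) → W = 140/11
  (147/19, 120/19) → W = 1068/19
  (33, 0) → W = 132

The maximum is at (33, 0). Substituting into each constraint, equality holds for (v) and (vi); the remaining constraints have slack.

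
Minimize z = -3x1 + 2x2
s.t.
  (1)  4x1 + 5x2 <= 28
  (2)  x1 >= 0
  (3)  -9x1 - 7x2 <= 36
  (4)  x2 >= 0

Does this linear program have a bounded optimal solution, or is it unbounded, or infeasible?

bounded optimum

Extreme points and z = -3x1 + 2x2:
  (0, 28/5) → z = 56/5
  (7, 0) → z = -21
  (0, 0) → z = 0
The feasible region has finitely many vertices and no improving ray; the minimum is -21 at (7, 0).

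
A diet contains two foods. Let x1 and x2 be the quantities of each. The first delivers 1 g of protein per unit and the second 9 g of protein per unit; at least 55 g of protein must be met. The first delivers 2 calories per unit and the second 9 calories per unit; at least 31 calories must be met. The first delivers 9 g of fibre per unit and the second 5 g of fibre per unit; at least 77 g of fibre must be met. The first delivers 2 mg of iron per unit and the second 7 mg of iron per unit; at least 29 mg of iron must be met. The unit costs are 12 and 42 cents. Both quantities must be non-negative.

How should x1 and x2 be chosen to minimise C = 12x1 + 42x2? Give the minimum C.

x1 = 11/2, x2 = 11/2, minimum C = 297

Vertices and C = 12x1 + 42x2:
  (0, 77/5) → C = 3234/5
  (55, 0) → C = 660
  (11/2, 11/2) → C = 297
The feasible region is unbounded (it extends along (0, 1), (1, 0)), but C strictly increases along every unbounded feasible direction, so there is no improving ray and the minimum is attained at a vertex.

The optimum lies where x1 + 9x2 = 55 and 9x1 + 5x2 = 77.
Solving simultaneously gives x1 = 11/2, x2 = 11/2.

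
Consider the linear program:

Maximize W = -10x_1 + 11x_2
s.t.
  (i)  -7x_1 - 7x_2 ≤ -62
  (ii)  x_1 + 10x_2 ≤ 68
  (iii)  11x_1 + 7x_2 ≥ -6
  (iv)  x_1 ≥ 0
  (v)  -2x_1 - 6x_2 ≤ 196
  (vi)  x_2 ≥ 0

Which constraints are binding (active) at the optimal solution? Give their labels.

(i) and (ii)

Feasible corners and W = -10x_1 + 11x_2:
  (16/7, 46/7) → W = 346/7
  (62/7, 0) → W = -620/7
  (68, 0) → W = -680

The maximum is at (16/7, 46/7). Substituting into each constraint, equality holds for (i) and (ii); the remaining constraints have slack.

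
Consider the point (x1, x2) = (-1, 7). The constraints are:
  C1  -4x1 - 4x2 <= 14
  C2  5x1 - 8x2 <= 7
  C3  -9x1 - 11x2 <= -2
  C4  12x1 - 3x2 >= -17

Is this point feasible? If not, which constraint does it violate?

Constraint C4: 12x1 - 3x2 = -33, which is not ≥ -17. All other constraints are satisfied.

not feasible — violates C4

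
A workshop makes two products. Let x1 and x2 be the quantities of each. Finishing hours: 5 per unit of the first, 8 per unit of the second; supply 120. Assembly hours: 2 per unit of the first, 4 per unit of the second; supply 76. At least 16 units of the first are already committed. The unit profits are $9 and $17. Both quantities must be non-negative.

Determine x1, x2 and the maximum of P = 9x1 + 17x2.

Feasible corners and P = 9x1 + 17x2:
  (24, 0) → P = 216
  (16, 0) → P = 144
  (16, 5) → P = 229

At the optimal vertex, 5x1 + 8x2 = 120 and x1 = 16.
Solving simultaneously gives x1 = 16, x2 = 5.

x1 = 16, x2 = 5, maximum P = 229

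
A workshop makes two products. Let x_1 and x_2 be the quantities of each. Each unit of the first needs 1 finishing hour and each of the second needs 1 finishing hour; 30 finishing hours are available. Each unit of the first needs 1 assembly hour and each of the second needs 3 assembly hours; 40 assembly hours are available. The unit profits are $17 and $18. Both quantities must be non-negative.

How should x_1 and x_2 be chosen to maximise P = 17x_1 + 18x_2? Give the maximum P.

x_1 = 25, x_2 = 5, maximum P = 515

Extreme points and P = 17x_1 + 18x_2:
  (0, 0) → P = 0
  (0, 40/3) → P = 240
  (30, 0) → P = 510
  (25, 5) → P = 515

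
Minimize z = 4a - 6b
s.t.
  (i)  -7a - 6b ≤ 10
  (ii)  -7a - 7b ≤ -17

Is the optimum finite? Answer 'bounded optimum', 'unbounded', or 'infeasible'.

From the feasible point (-172/7, 27), moving in the direction (-6, 7) keeps every constraint satisfied while z decreases without bound.

unbounded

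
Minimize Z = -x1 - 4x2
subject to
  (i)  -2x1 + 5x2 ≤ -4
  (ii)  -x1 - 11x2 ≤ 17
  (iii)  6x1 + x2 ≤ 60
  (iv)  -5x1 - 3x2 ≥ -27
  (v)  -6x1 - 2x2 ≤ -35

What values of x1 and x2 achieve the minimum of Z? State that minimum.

Feasible corners and Z = -x1 - 4x2:
  (87/13, -28/13) → Z = 25/13
  (419/64, -137/64) → Z = 129/64
  (51/8, -13/8) → Z = 1/8

The binding constraints are -5x1 - 3x2 = -27 and -6x1 - 2x2 = -35.
Solving simultaneously gives x1 = 51/8, x2 = -13/8.

x1 = 51/8, x2 = -13/8, minimum Z = 1/8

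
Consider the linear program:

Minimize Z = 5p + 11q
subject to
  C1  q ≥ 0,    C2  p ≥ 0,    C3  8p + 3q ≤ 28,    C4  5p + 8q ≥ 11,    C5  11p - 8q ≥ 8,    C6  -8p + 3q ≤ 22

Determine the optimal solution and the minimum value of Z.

Extreme points and Z = 5p + 11q:
  (7/2, 0) → Z = 35/2
  (11/5, 0) → Z = 11
  (248/97, 244/97) → Z = 3924/97
  (19/16, 81/128) → Z = 1651/128

The optimum lies where q = 0 and 5p + 8q = 11.
Solving simultaneously gives p = 11/5, q = 0.

p = 11/5, q = 0, minimum Z = 11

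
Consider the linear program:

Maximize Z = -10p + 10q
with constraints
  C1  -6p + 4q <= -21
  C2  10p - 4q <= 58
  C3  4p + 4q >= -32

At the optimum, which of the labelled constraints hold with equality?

C1 and C2

Feasible corners and Z = -10p + 10q:
  (37/4, 69/8) → Z = -25/4
  (-11/10, -69/10) → Z = -58
  (13/7, -69/7) → Z = -820/7

The maximum is at (37/4, 69/8). Substituting into each constraint, equality holds for C1 and C2; the remaining constraints have slack.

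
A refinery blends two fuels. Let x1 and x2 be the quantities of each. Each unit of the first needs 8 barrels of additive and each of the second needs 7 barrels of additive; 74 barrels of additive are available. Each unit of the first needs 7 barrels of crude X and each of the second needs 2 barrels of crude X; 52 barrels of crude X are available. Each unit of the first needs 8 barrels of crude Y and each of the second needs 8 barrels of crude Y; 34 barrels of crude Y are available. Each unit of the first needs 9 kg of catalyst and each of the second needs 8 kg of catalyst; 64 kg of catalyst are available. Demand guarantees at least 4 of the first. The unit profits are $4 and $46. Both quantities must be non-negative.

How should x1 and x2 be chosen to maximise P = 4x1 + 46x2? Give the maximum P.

x1 = 4, x2 = 1/4, maximum P = 55/2

Vertices and P = 4x1 + 46x2:
  (17/4, 0) → P = 17
  (4, 0) → P = 16
  (4, 1/4) → P = 55/2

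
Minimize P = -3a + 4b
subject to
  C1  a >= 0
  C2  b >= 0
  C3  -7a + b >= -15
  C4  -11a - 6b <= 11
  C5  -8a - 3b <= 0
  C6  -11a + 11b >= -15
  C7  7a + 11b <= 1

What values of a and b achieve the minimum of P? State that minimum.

a = 1/7, b = 0, minimum P = -3/7

Extreme points and P = -3a + 4b:
  (0, 0) → P = 0
  (0, 1/11) → P = 4/11
  (1/7, 0) → P = -3/7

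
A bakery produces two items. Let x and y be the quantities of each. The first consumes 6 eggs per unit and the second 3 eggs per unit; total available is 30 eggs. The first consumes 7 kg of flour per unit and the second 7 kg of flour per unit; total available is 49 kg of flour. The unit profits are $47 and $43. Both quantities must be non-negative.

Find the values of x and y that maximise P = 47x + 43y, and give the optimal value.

x = 3, y = 4, maximum P = 313

At the optimal vertex, 6x + 3y = 30 and 7x + 7y = 49.
Solving simultaneously gives x = 3, y = 4.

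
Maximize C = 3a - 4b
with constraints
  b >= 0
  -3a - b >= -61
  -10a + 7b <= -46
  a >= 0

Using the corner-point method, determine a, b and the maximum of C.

a = 61/3, b = 0, maximum C = 61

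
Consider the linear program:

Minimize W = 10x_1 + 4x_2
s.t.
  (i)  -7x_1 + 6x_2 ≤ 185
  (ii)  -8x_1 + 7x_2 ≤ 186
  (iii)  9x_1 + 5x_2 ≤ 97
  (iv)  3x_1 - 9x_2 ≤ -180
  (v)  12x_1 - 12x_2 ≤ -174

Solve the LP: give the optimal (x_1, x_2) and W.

Extreme points and W = 10x_1 + 4x_2:
  (-251/103, 2450/103) → W = 7290/103
  (-138/17, 294/17) → W = -12
  (-9/32, 637/32) → W = 1229/16

The optimum lies where -8x_1 + 7x_2 = 186 and 3x_1 - 9x_2 = -180.
Solving simultaneously gives x_1 = -138/17, x_2 = 294/17.

x_1 = -138/17, x_2 = 294/17, minimum W = -12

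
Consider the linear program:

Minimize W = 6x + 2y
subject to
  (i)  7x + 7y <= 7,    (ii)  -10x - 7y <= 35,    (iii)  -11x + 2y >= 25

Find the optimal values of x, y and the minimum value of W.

x = -14, y = 15, minimum W = -54

Corner points and W = 6x + 2y:
  (-14, 15) → W = -54
  (-23/13, 36/13) → W = -66/13
  (-245/97, -135/97) → W = -1740/97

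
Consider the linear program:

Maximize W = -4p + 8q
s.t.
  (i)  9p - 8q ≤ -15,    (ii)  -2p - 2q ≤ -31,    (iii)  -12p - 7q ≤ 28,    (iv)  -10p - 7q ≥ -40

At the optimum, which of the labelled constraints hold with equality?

Extreme points and W = -4p + 8q:
  (-273/10, 214/5) → W = 2258/5
  (-137/6, 115/3) → W = 398
  (-34, 380/7) → W = 3992/7

The maximum is at (-34, 380/7). Substituting into each constraint, equality holds for (iii) and (iv); the remaining constraints have slack.

(iii) and (iv)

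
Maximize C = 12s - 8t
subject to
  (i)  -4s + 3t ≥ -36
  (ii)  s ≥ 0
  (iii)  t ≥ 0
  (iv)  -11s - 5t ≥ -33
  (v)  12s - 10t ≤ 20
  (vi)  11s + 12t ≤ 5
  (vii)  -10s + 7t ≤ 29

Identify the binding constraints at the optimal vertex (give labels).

(iii) and (vi)

Feasible corners and C = 12s - 8t:
  (0, 0) → C = 0
  (0, 5/12) → C = -10/3
  (5/11, 0) → C = 60/11

The maximum is at (5/11, 0). Substituting into each constraint, equality holds for (iii) and (vi); the remaining constraints have slack.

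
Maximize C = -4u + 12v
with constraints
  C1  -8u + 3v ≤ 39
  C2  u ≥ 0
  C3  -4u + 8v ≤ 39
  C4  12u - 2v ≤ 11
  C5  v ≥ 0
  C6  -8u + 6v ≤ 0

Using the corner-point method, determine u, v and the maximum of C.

Corner points and C = -4u + 12v:
  (0, 0) → C = 0
  (11/12, 0) → C = -11/3
  (33/28, 11/7) → C = 99/7

The optimum lies where 12u - 2v = 11 and -8u + 6v = 0.
Solving simultaneously gives u = 33/28, v = 11/7.

u = 33/28, v = 11/7, maximum C = 99/7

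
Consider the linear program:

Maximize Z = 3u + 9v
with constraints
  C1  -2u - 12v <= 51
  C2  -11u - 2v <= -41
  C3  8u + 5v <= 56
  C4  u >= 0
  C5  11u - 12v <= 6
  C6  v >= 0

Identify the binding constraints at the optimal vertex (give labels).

Feasible corners and Z = 3u + 9v:
  (31/13, 96/13) → Z = 957/13
  (36/11, 5/2) → Z = 711/22
  (702/151, 568/151) → Z = 7218/151

The maximum is at (31/13, 96/13). Substituting into each constraint, equality holds for C2 and C3; the remaining constraints have slack.

C2 and C3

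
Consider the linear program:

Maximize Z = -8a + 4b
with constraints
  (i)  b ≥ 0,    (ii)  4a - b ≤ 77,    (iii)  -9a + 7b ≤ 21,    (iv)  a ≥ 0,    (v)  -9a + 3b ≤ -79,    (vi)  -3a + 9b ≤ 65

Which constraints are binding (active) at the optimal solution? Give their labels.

Extreme points and Z = -8a + 4b:
  (77/4, 0) → Z = -154
  (79/9, 0) → Z = -632/9
  (758/33, 491/33) → Z = -4100/33
  (151/12, 137/12) → Z = -55

The maximum is at (151/12, 137/12). Substituting into each constraint, equality holds for (v) and (vi); the remaining constraints have slack.

(v) and (vi)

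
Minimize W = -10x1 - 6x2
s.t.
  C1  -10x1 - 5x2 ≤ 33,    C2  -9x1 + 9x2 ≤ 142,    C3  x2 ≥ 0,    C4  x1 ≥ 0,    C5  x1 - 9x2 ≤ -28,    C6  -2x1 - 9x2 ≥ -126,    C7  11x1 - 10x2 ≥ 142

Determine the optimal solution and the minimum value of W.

Corner points and W = -10x1 - 6x2:
  (98/3, 182/27) → W = -3304/9
  (1558/89, 450/89) → W = -18280/89
  (2538/119, 1102/119) → W = -31992/119

x1 = 98/3, x2 = 182/27, minimum W = -3304/9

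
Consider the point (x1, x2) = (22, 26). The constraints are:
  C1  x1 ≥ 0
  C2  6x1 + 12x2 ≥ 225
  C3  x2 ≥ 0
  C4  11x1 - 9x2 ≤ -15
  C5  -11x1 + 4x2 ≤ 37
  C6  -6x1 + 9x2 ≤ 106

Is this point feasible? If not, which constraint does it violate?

Constraint C4: 11x1 - 9x2 = 8, which is not ≤ -15. All other constraints are satisfied.

not feasible — violates C4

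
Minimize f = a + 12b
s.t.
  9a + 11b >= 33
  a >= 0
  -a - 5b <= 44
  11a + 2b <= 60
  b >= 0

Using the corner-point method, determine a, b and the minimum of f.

a = 11/3, b = 0, minimum f = 11/3

Vertices and f = a + 12b:
  (0, 3) → f = 36
  (11/3, 0) → f = 11/3
  (0, 30) → f = 360
  (60/11, 0) → f = 60/11

The binding constraints are 9a + 11b = 33 and b = 0.
Solving simultaneously gives a = 11/3, b = 0.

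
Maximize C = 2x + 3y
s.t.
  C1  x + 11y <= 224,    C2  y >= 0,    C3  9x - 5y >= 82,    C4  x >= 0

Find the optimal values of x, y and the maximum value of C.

x = 224, y = 0, maximum C = 448

Extreme points and C = 2x + 3y:
  (224, 0) → C = 448
  (1011/52, 967/52) → C = 4923/52
  (82/9, 0) → C = 164/9

The binding constraints are x + 11y = 224 and y = 0.
Solving simultaneously gives x = 224, y = 0.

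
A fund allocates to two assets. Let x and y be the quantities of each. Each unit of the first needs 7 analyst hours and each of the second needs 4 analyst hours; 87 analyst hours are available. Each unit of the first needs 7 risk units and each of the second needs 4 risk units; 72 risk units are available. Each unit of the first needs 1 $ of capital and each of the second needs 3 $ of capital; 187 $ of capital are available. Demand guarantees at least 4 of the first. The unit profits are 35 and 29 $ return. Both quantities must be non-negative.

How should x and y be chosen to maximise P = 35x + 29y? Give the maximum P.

x = 4, y = 11, maximum P = 459

At the optimal vertex, 7x + 4y = 72 and x = 4.
Solving simultaneously gives x = 4, y = 11.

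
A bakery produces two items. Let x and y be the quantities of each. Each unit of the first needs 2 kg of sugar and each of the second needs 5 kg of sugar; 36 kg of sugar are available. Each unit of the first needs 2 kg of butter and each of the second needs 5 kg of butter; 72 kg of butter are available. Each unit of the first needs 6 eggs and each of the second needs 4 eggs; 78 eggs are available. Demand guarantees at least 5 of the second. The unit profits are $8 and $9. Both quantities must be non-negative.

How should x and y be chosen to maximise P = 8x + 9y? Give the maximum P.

x = 11/2, y = 5, maximum P = 89

Vertices and P = 8x + 9y:
  (0, 36/5) → P = 324/5
  (0, 5) → P = 45
  (11/2, 5) → P = 89

The optimum lies where 2x + 5y = 36 and y = 5.
Solving simultaneously gives x = 11/2, y = 5.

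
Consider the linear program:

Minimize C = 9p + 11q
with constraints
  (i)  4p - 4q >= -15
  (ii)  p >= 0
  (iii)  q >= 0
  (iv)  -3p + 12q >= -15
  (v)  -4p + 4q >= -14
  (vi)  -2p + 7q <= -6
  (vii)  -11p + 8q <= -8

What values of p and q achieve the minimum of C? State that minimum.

p = 3, q = 0, minimum C = 27

Feasible corners and C = 9p + 11q:
  (7/2, 0) → C = 63/2
  (3, 0) → C = 27
  (37/10, 1/5) → C = 71/2

The optimum lies where q = 0 and -2p + 7q = -6.
Solving simultaneously gives p = 3, q = 0.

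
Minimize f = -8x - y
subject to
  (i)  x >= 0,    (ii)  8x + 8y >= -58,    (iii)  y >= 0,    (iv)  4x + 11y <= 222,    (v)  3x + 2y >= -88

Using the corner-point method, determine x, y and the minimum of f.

Vertices and f = -8x - y:
  (0, 0) → f = 0
  (0, 222/11) → f = -222/11
  (111/2, 0) → f = -444

At the optimal vertex, y = 0 and 4x + 11y = 222.
Solving simultaneously gives x = 111/2, y = 0.

x = 111/2, y = 0, minimum f = -444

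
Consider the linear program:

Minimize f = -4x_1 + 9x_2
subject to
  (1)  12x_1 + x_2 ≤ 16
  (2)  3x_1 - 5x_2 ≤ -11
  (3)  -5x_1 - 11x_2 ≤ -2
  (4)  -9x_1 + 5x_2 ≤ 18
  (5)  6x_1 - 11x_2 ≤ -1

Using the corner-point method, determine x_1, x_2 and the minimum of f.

Corner points and f = -4x_1 + 9x_2:
  (23/21, 20/7) → f = 64/3
  (62/69, 120/23) → f = 2992/69
  (-7/6, 3/2) → f = 109/6

The optimum lies where 3x_1 - 5x_2 = -11 and -9x_1 + 5x_2 = 18.
Solving simultaneously gives x_1 = -7/6, x_2 = 3/2.

x_1 = -7/6, x_2 = 3/2, minimum f = 109/6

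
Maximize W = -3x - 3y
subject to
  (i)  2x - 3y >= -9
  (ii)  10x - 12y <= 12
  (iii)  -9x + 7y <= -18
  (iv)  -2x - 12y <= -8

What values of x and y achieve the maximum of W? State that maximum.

x = 66/19, y = 36/19, maximum W = -306/19

Extreme points and W = -3x - 3y:
  (24, 19) → W = -129
  (9, 9) → W = -54
  (66/19, 36/19) → W = -306/19

The binding constraints are 10x - 12y = 12 and -9x + 7y = -18.
Solving simultaneously gives x = 66/19, y = 36/19.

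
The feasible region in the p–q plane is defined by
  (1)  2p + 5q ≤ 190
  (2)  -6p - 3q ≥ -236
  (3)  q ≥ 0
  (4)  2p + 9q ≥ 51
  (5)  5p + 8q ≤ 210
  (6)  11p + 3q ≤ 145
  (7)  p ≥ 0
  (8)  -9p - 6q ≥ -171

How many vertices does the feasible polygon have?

Pairwise boundary intersections that survive every other constraint:
  (384/31, 271/93)
  (0, 17/3)
  (0, 105/4)
  (18/7, 345/14)
  (119/13, 192/13)

5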